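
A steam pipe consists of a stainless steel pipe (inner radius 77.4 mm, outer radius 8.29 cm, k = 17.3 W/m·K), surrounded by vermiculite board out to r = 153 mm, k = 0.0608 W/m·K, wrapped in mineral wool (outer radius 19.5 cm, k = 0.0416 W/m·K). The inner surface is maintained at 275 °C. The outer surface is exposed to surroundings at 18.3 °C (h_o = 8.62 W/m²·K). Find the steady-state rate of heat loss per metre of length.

Series thermal resistances, inner to outer:
  R'_stainless steel = ln(0.0829/0.0774)/(2πk) = 0.06865/(2π·17.3) = 6.315×10^-4 m·K/W
  R'_vermiculite board = ln(0.153/0.0829)/(2πk) = 0.6128/(2π·0.0608) = 1.604 m·K/W
  R'_mineral wool = ln(0.195/0.153)/(2πk) = 0.2426/(2π·0.0416) = 0.9280 m·K/W
  R'_conv,out = 1/(2πr h) = 1/(2π·0.195·8.62) = 0.09468 m·K/W
ΣR = 6.315×10^-4 + 1.604 + 0.9280 + 0.09468 = 2.627 m·K/W
Q' = ΔT/ΣR = (275 °C − 18.3 °C)/2.627 = 97.7 W/m

Q' = 97.7 W/m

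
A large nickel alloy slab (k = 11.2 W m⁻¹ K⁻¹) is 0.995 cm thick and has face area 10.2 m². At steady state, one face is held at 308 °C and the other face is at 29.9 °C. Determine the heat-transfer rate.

Q = kA·ΔT/L = 11.2 × 10.2 × |308 °C − 29.9 °C| / 0.00995 = 3.19×10^6 W

Q = 3.19×10^6 W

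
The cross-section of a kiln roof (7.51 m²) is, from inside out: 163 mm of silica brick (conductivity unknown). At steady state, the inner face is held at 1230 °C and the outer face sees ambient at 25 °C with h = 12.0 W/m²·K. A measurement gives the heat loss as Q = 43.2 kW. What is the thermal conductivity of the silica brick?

k = 1.29 W/m·K

ΣR = ΔT/Q = |1230 − 25|/43200 = 0.02789 K/W
Known resistances:
  R_conv,out = 1/(hA) = 1/(12.0·7.51) = 0.01110 K/W
R_silica brick = ΣR − ΣR_known = 0.02789 − 0.01110 = 0.01679 K/W
L/(kA) = 0.01679 ⇒ k = 0.163/(0.01679·7.51) = 1.29 W/m·K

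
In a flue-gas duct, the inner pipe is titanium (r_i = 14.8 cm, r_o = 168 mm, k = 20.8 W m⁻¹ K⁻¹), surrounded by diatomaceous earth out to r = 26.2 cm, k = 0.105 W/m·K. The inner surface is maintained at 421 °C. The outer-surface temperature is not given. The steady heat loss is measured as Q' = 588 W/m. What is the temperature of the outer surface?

Series resistances:
  R'_titanium = ln(0.168/0.148)/(2πk) = 0.1268/(2π·20.8) = 9.699×10^-4 m·K/W
  R'_diatomaceous earth = ln(0.262/0.168)/(2πk) = 0.4444/(2π·0.105) = 0.6736 m·K/W
ΣR = 0.6745 m·K/W
ΔT = Q'·ΣR = 588 × 0.6745 = 396.6 K
Heat flows outward, so T_out = T_in − ΔT = 421 − 396.6 = 24.4 °C

T_out = 24.4 °C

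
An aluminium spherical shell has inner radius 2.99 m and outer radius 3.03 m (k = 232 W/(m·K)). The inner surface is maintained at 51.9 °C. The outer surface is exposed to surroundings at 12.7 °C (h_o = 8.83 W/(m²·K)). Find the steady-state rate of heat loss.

Treat each layer as a resistance in series:
  R_aluminium = (1/2.99 − 1/3.03)/(4πk) = 0.004415/(4π·232) = 1.514×10^-6 K/W
  R_conv,out = 1/(4πr²h) = 1/(4π·3.03²·8.83) = 9.816×10^-4 K/W
ΣR = 1.514×10^-6 + 9.816×10^-4 = 9.831×10^-4 K/W
Q = ΔT/ΣR = (51.9 °C − 12.7 °C)/9.831×10^-4 = 39900 W

Q = 39.9 kW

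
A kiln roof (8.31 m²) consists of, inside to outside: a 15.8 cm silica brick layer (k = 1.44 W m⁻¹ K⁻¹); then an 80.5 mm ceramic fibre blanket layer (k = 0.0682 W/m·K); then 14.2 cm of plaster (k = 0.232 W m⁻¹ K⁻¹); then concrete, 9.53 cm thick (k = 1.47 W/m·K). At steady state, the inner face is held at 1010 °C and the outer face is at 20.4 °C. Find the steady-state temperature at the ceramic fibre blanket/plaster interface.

Treat each layer as a resistance in series:
  R_silica brick = L/(kA) = 0.158/(1.44·8.31) = 0.01320 K/W
  R_ceramic fibre blanket = L/(kA) = 0.0805/(0.0682·8.31) = 0.1420 K/W
  R_plaster = L/(kA) = 0.142/(0.232·8.31) = 0.07365 K/W
  R_concrete = L/(kA) = 0.0953/(1.47·8.31) = 0.007801 K/W
ΣR = 0.01320 + 0.1420 + 0.07365 + 0.007801 = 0.2367 K/W
Q = ΔT/ΣR = (1010 °C − 20.4 °C)/0.2367 = 4181 W
From the inner boundary to the ceramic fibre blanket/plaster interface, ΣR_partial = 0.1552 K/W.
T_interface = T_in − Q·ΣR_partial = 1010 °C − (4181)(0.1552) = 361 °C

T = 361 °C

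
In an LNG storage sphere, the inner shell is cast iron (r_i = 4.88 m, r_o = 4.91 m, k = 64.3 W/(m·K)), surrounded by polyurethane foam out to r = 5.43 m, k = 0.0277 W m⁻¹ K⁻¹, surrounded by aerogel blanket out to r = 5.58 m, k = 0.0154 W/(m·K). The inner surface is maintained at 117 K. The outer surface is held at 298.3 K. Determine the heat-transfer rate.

Q = 2.22 kW

Resistance network (inner→outer):
  R_cast iron = (1/4.88 − 1/4.91)/(4πk) = 0.001252/(4π·64.3) = 1.550×10^-6 K/W
  R_polyurethane foam = (1/4.91 − 1/5.43)/(4πk) = 0.01950/(4π·0.0277) = 0.05603 K/W
  R_aerogel blanket = (1/5.43 − 1/5.58)/(4πk) = 0.004951/(4π·0.0154) = 0.02558 K/W
ΣR = 1.550×10^-6 + 0.05603 + 0.02558 = 0.08161 K/W
Q = ΔT/ΣR = (117 K − 298.3 K)/0.08161 = -2220 W
(Negative Q ⇒ heat flows inward; heat gain = 2220 W.)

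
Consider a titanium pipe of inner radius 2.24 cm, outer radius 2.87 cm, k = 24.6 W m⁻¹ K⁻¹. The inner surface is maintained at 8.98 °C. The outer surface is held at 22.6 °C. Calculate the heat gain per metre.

Q' = 8490 W/m

Q' = 2πk·ΔT/ln(r₂/r₁) = 2π × 24.6 × 13.62 / ln(0.0287/0.0224) = 8490 W/m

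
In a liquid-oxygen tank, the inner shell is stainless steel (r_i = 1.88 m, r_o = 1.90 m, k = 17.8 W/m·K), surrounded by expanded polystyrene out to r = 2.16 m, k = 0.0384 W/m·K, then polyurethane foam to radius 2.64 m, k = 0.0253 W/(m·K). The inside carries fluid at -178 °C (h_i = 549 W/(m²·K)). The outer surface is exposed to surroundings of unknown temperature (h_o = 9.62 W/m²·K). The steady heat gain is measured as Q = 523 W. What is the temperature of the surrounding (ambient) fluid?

Series resistances:
  R_conv,in = 1/(4πr²h) = 1/(4π·1.88²·549) = 4.101×10^-5 K/W
  R_stainless steel = (1/1.88 − 1/1.90)/(4πk) = 0.005599/(4π·17.8) = 2.503×10^-5 K/W
  R_expanded polystyrene = (1/1.90 − 1/2.16)/(4πk) = 0.06335/(4π·0.0384) = 0.1313 K/W
  R_polyurethane foam = (1/2.16 − 1/2.64)/(4πk) = 0.08418/(4π·0.0253) = 0.2648 K/W
  R_conv,out = 1/(4πr²h) = 1/(4π·2.64²·9.62) = 0.001187 K/W
ΣR = 0.3973 K/W
ΔT = Q·ΣR = 523 × 0.3973 = 207.8 K
Heat flows inward, so T_out = T_in + ΔT = -178 + 207.8 = 29.8 °C

T_out = 29.8 °C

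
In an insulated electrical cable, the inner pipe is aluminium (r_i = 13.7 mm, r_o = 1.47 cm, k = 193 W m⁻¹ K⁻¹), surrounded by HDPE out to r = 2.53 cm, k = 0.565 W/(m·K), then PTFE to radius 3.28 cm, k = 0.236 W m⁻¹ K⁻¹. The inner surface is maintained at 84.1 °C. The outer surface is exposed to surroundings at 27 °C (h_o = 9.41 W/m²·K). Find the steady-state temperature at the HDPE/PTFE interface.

T = 73.7 °C

Series thermal resistances, inner to outer:
  R'_aluminium = ln(0.0147/0.0137)/(2πk) = 0.07045/(2π·193) = 5.810×10^-5 m·K/W
  R'_HDPE = ln(0.0253/0.0147)/(2πk) = 0.5430/(2π·0.565) = 0.1529 m·K/W
  R'_PTFE = ln(0.0328/0.0253)/(2πk) = 0.2596/(2π·0.236) = 0.1751 m·K/W
  R'_conv,out = 1/(2πr h) = 1/(2π·0.0328·9.41) = 0.5157 m·K/W
ΣR = 5.810×10^-5 + 0.1529 + 0.1751 + 0.5157 = 0.8438 m·K/W
Q' = ΔT/ΣR = (84.1 °C − 27 °C)/0.8438 = 67.67 W/m
From the inner boundary to the HDPE/PTFE interface, ΣR_partial = 0.1530 m·K/W.
T_interface = T_in − Q'·ΣR_partial = 84.1 °C − (67.67)(0.1530) = 73.7 °C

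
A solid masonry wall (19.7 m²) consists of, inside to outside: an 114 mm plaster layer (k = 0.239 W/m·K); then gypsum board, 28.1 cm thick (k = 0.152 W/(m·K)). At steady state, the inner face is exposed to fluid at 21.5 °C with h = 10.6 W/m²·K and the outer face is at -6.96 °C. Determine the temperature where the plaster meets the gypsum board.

T = 14.8 °C

Treat each layer as a resistance in series:
  R_conv,in = 1/(hA) = 1/(10.6·19.7) = 0.004789 K/W
  R_plaster = L/(kA) = 0.114/(0.239·19.7) = 0.02421 K/W
  R_gypsum board = L/(kA) = 0.281/(0.152·19.7) = 0.09384 K/W
ΣR = 0.004789 + 0.02421 + 0.09384 = 0.1228 K/W
Q = ΔT/ΣR = (21.5 °C − -6.96 °C)/0.1228 = 231.8 W
From the inner boundary to the plaster/gypsum board interface, ΣR_partial = 0.02900 K/W.
T_interface = T_in − Q·ΣR_partial = 21.5 °C − (231.8)(0.02900) = 14.8 °C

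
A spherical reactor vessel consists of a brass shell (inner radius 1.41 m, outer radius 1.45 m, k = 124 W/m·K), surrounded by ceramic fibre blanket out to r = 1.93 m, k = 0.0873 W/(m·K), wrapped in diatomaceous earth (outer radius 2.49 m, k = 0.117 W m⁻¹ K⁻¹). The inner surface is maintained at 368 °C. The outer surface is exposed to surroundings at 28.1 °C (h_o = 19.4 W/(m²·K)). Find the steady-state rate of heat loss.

Series thermal resistances, inner to outer:
  R_brass = (1/1.41 − 1/1.45)/(4πk) = 0.01956/(4π·124) = 1.256×10^-5 K/W
  R_ceramic fibre blanket = (1/1.45 − 1/1.93)/(4πk) = 0.1715/(4π·0.0873) = 0.1563 K/W
  R_diatomaceous earth = (1/1.93 − 1/2.49)/(4πk) = 0.1165/(4π·0.117) = 0.07926 K/W
  R_conv,out = 1/(4πr²h) = 1/(4π·2.49²·19.4) = 6.616×10^-4 K/W
ΣR = 1.256×10^-5 + 0.1563 + 0.07926 + 6.616×10^-4 = 0.2362 K/W
Q = ΔT/ΣR = (368 °C − 28.1 °C)/0.2362 = 1440 W

Q = 1440 W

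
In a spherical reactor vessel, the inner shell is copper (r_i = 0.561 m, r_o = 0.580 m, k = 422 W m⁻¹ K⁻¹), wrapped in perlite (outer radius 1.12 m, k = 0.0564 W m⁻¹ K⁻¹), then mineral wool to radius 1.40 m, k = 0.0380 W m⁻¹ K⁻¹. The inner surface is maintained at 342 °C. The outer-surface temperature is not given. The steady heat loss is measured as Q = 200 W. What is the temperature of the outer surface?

Sum the resistances:
  R_copper = (1/0.561 − 1/0.580)/(4πk) = 0.05839/(4π·422) = 1.101×10^-5 K/W
  R_perlite = (1/0.580 − 1/1.12)/(4πk) = 0.8313/(4π·0.0564) = 1.173 K/W
  R_mineral wool = (1/1.12 − 1/1.40)/(4πk) = 0.1786/(4π·0.0380) = 0.3740 K/W
ΣR = 1.547 K/W
ΔT = Q·ΣR = 200 × 1.547 = 309.4 K
Heat flows outward, so T_out = T_in − ΔT = 342 − 309.4 = 32.6 °C

T_out = 32.6 °C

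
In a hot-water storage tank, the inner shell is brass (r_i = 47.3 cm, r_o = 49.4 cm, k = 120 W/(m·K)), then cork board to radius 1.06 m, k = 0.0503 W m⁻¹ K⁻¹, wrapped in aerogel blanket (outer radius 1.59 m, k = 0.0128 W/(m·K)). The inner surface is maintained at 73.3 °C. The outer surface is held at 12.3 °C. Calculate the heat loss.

Series thermal resistances, inner to outer:
  R_brass = (1/0.473 − 1/0.494)/(4πk) = 0.08987/(4π·120) = 5.960×10^-5 K/W
  R_cork board = (1/0.494 − 1/1.06)/(4πk) = 1.081/(4π·0.0503) = 1.710 K/W
  R_aerogel blanket = (1/1.06 − 1/1.59)/(4πk) = 0.3145/(4π·0.0128) = 1.955 K/W
ΣR = 5.960×10^-5 + 1.710 + 1.955 = 3.665 K/W
Q = ΔT/ΣR = (73.3 °C − 12.3 °C)/3.665 = 16.6 W

Q = 16.6 W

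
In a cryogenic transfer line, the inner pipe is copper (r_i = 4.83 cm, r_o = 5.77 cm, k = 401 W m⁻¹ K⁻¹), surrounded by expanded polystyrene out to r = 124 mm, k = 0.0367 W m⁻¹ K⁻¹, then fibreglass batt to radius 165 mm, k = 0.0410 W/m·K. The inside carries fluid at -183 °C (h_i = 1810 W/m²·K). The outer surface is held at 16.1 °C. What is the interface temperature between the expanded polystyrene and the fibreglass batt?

Treat each layer as a resistance in series:
  R'_conv,in = 1/(2πr h) = 1/(2π·0.0483·1810) = 0.001821 m·K/W
  R'_copper = ln(0.0577/0.0483)/(2πk) = 0.1778/(2π·401) = 7.058×10^-5 m·K/W
  R'_expanded polystyrene = ln(0.124/0.0577)/(2πk) = 0.7650/(2π·0.0367) = 3.318 m·K/W
  R'_fibreglass batt = ln(0.165/0.124)/(2πk) = 0.2857/(2π·0.0410) = 1.109 m·K/W
ΣR = 0.001821 + 7.058×10^-5 + 3.318 + 1.109 = 4.429 m·K/W
Q' = ΔT/ΣR = (-183 °C − 16.1 °C)/4.429 = -44.95 W/m
From the inner boundary to the expanded polystyrene/fibreglass batt interface, ΣR_partial = 3.320 m·K/W.
T_interface = T_in − Q'·ΣR_partial = -183 °C − (-44.95)(3.320) = -33.8 °C

T = -33.8 °C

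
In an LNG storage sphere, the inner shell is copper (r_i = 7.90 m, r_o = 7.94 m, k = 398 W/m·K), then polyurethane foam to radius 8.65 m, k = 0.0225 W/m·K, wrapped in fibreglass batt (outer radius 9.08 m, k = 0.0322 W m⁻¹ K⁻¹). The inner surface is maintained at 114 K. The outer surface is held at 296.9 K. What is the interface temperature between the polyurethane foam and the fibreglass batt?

T = 247.5 K

Treat each layer as a resistance in series:
  R_copper = (1/7.90 − 1/7.94)/(4πk) = 6.377×10^-4/(4π·398) = 1.275×10^-7 K/W
  R_polyurethane foam = (1/7.94 − 1/8.65)/(4πk) = 0.01034/(4π·0.0225) = 0.03656 K/W
  R_fibreglass batt = (1/8.65 − 1/9.08)/(4πk) = 0.005475/(4π·0.0322) = 0.01353 K/W
ΣR = 1.275×10^-7 + 0.03656 + 0.01353 = 0.05009 K/W
Q = ΔT/ΣR = (114 K − 296.9 K)/0.05009 = -3651 W
From the inner boundary to the polyurethane foam/fibreglass batt interface, ΣR_partial = 0.03656 K/W.
T_interface = T_in − Q·ΣR_partial = 114 K − (-3651)(0.03656) = 247.5 K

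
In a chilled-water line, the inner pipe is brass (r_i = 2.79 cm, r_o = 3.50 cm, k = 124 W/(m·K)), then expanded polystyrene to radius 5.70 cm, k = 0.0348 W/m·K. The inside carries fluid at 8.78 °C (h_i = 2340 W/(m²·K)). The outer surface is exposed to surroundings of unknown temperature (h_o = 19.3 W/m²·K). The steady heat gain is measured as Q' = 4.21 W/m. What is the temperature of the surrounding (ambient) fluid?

Sum the resistances:
  R'_conv,in = 1/(2πr h) = 1/(2π·0.0279·2340) = 0.002438 m·K/W
  R'_brass = ln(0.0350/0.0279)/(2πk) = 0.2267/(2π·124) = 2.910×10^-4 m·K/W
  R'_expanded polystyrene = ln(0.0570/0.0350)/(2πk) = 0.4877/(2π·0.0348) = 2.230 m·K/W
  R'_conv,out = 1/(2πr h) = 1/(2π·0.0570·19.3) = 0.1447 m·K/W
ΣR = 2.378 m·K/W
ΔT = Q'·ΣR = 4.21 × 2.378 = 10.01 K
Heat flows inward, so T_out = T_in + ΔT = 8.78 + 10.01 = 18.8 °C

T_out = 18.8 °C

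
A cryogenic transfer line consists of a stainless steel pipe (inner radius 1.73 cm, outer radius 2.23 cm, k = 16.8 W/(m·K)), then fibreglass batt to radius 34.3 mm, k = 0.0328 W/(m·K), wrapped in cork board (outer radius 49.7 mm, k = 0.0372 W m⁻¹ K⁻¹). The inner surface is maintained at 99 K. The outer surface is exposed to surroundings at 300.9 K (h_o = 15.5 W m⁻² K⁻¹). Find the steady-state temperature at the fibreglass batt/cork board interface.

T = 207.7 K

Treat each layer as a resistance in series:
  R'_stainless steel = ln(0.0223/0.0173)/(2πk) = 0.2539/(2π·16.8) = 0.002405 m·K/W
  R'_fibreglass batt = ln(0.0343/0.0223)/(2πk) = 0.4306/(2π·0.0328) = 2.089 m·K/W
  R'_cork board = ln(0.0497/0.0343)/(2πk) = 0.3709/(2π·0.0372) = 1.587 m·K/W
  R'_conv,out = 1/(2πr h) = 1/(2π·0.0497·15.5) = 0.2066 m·K/W
ΣR = 0.002405 + 2.089 + 1.587 + 0.2066 = 3.885 m·K/W
Q' = ΔT/ΣR = (99 K − 300.9 K)/3.885 = -51.97 W/m
From the inner boundary to the fibreglass batt/cork board interface, ΣR_partial = 2.091 m·K/W.
T_interface = T_in − Q'·ΣR_partial = 99 K − (-51.97)(2.091) = 207.7 K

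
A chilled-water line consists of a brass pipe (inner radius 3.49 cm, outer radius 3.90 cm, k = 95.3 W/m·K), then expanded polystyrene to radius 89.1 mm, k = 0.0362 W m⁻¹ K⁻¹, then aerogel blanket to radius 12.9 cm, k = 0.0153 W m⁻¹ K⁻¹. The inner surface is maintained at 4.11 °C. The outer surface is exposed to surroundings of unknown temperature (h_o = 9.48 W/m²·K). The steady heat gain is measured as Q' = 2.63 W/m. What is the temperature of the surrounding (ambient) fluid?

T_out = 24.1 °C

Series resistances:
  R'_brass = ln(0.0390/0.0349)/(2πk) = 0.1111/(2π·95.3) = 1.855×10^-4 m·K/W
  R'_expanded polystyrene = ln(0.0891/0.0390)/(2πk) = 0.8262/(2π·0.0362) = 3.632 m·K/W
  R'_aerogel blanket = ln(0.129/0.0891)/(2πk) = 0.3701/(2π·0.0153) = 3.849 m·K/W
  R'_conv,out = 1/(2πr h) = 1/(2π·0.129·9.48) = 0.1301 m·K/W
ΣR = 7.612 m·K/W
ΔT = Q'·ΣR = 2.63 × 7.612 = 20.02 K
Heat flows inward, so T_out = T_in + ΔT = 4.11 + 20.02 = 24.1 °C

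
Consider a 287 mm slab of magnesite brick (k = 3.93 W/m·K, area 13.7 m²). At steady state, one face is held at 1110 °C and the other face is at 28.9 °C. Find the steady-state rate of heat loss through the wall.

Q = 203 kW

Q = kA·ΔT/L = 3.93 × 13.7 × |1110 °C − 28.9 °C| / 0.287 = 2.03×10^5 W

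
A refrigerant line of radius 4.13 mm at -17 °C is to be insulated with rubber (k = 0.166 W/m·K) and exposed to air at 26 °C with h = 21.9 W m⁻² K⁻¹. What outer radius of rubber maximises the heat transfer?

r_cr = 0.758 cm

For a cylinder, r_cr = k_ins/h = 0.166/21.9 = 0.00758 m = 0.758 cm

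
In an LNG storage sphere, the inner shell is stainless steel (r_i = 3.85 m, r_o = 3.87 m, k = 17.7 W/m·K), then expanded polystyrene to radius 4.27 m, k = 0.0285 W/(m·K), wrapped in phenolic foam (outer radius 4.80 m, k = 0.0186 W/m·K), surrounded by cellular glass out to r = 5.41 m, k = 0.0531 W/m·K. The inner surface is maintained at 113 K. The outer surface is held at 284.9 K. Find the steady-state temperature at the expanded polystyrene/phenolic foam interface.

Resistance network (inner→outer):
  R_stainless steel = (1/3.85 − 1/3.87)/(4πk) = 0.001342/(4π·17.7) = 6.035×10^-6 K/W
  R_expanded polystyrene = (1/3.87 − 1/4.27)/(4πk) = 0.02421/(4π·0.0285) = 0.06759 K/W
  R_phenolic foam = (1/4.27 − 1/4.80)/(4πk) = 0.02586/(4π·0.0186) = 0.1106 K/W
  R_cellular glass = (1/4.80 − 1/5.41)/(4πk) = 0.02349/(4π·0.0531) = 0.03520 K/W
ΣR = 6.035×10^-6 + 0.06759 + 0.1106 + 0.03520 = 0.2134 K/W
Q = ΔT/ΣR = (113 K − 284.9 K)/0.2134 = -805.5 W
From the inner boundary to the expanded polystyrene/phenolic foam interface, ΣR_partial = 0.06760 K/W.
T_interface = T_in − Q·ΣR_partial = 113 K − (-805.5)(0.06760) = 167 K

T = 167 K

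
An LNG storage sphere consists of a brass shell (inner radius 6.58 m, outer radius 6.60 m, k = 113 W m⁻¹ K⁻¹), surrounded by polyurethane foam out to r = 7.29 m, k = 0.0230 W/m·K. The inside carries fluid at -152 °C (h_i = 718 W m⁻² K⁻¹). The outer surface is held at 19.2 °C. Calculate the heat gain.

Q = 3.45 kW

Resistance network (inner→outer):
  R_conv,in = 1/(4πr²h) = 1/(4π·6.58²·718) = 2.560×10^-6 K/W
  R_brass = (1/6.58 − 1/6.60)/(4πk) = 4.605×10^-4/(4π·113) = 3.243×10^-7 K/W
  R_polyurethane foam = (1/6.60 − 1/7.29)/(4πk) = 0.01434/(4π·0.0230) = 0.04962 K/W
ΣR = 2.560×10^-6 + 3.243×10^-7 + 0.04962 = 0.04962 K/W
Q = ΔT/ΣR = (-152 °C − 19.2 °C)/0.04962 = -3450 W
(Negative Q ⇒ heat flows inward; heat gain = 3450 W.)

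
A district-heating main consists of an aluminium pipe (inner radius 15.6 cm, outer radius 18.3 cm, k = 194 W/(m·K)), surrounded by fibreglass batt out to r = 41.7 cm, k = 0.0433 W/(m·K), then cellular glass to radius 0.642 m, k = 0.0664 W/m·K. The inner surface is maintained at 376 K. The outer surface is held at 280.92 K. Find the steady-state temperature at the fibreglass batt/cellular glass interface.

Series thermal resistances, inner to outer:
  R'_aluminium = ln(0.183/0.156)/(2πk) = 0.1596/(2π·194) = 1.310×10^-4 m·K/W
  R'_fibreglass batt = ln(0.417/0.183)/(2πk) = 0.8236/(2π·0.0433) = 3.027 m·K/W
  R'_cellular glass = ln(0.642/0.417)/(2πk) = 0.4315/(2π·0.0664) = 1.034 m·K/W
ΣR = 1.310×10^-4 + 3.027 + 1.034 = 4.061 m·K/W
Q' = ΔT/ΣR = (376 K − 280.92 K)/4.061 = 23.41 W/m
From the inner boundary to the fibreglass batt/cellular glass interface, ΣR_partial = 3.027 m·K/W.
T_interface = T_in − Q'·ΣR_partial = 376 K − (23.41)(3.027) = 305.1 K

T = 305.1 K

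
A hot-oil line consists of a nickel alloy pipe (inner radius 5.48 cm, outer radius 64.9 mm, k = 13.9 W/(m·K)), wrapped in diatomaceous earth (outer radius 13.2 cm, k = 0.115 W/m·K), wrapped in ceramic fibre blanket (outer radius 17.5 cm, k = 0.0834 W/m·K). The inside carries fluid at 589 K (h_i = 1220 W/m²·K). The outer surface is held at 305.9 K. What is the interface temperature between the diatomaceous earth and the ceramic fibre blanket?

T = 406 K

Treat each layer as a resistance in series:
  R'_conv,in = 1/(2πr h) = 1/(2π·0.0548·1220) = 0.002381 m·K/W
  R'_nickel alloy = ln(0.0649/0.0548)/(2πk) = 0.1692/(2π·13.9) = 0.001937 m·K/W
  R'_diatomaceous earth = ln(0.132/0.0649)/(2πk) = 0.7100/(2π·0.115) = 0.9825 m·K/W
  R'_ceramic fibre blanket = ln(0.175/0.132)/(2πk) = 0.2820/(2π·0.0834) = 0.5381 m·K/W
ΣR = 0.002381 + 0.001937 + 0.9825 + 0.5381 = 1.525 m·K/W
Q' = ΔT/ΣR = (589 K − 305.9 K)/1.525 = 185.6 W/m
From the inner boundary to the diatomaceous earth/ceramic fibre blanket interface, ΣR_partial = 0.9868 m·K/W.
T_interface = T_in − Q'·ΣR_partial = 589 K − (185.6)(0.9868) = 406 K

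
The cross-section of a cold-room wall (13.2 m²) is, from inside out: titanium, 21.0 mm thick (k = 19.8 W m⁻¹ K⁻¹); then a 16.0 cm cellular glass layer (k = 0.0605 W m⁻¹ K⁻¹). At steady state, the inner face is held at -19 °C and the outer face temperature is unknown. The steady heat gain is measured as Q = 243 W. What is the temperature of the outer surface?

Series resistances:
  R_titanium = L/(kA) = 0.0210/(19.8·13.2) = 8.035×10^-5 K/W
  R_cellular glass = L/(kA) = 0.160/(0.0605·13.2) = 0.2004 K/W
ΣR = 0.2004 K/W
ΔT = Q·ΣR = 243 × 0.2004 = 48.70 K
Heat flows inward, so T_out = T_in + ΔT = -19 + 48.70 = 29.7 °C

T_out = 29.7 °C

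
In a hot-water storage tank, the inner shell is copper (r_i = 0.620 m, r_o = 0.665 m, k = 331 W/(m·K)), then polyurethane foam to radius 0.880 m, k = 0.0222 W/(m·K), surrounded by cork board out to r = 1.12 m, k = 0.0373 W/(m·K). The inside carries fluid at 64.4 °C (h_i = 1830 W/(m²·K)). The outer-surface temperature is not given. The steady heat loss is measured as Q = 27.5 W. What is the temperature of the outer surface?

Sum the resistances:
  R_conv,in = 1/(4πr²h) = 1/(4π·0.620²·1830) = 1.131×10^-4 K/W
  R_copper = (1/0.620 − 1/0.665)/(4πk) = 0.1091/(4π·331) = 2.624×10^-5 K/W
  R_polyurethane foam = (1/0.665 − 1/0.880)/(4πk) = 0.3674/(4π·0.0222) = 1.317 K/W
  R_cork board = (1/0.880 − 1/1.12)/(4πk) = 0.2435/(4π·0.0373) = 0.5195 K/W
ΣR = 1.837 K/W
ΔT = Q·ΣR = 27.5 × 1.837 = 50.52 K
Heat flows outward, so T_out = T_in − ΔT = 64.4 − 50.52 = 13.9 °C

T_out = 13.9 °C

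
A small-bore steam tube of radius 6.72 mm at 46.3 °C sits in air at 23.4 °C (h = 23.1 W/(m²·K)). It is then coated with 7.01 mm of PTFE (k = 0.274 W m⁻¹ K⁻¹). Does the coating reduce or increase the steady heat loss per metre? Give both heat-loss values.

Critical radius for a cylinder: r_cr = k/h = 0.0119 m = 1.19 cm.
Outer radius after coating: r₂ = 0.00672 + 0.00701 = 0.01373 m.
r₁ < r_cr < r₂: heat loss rises to a maximum at r_cr then falls. Whether the coating helps depends on whether Q(r₂) has dropped back below Q(r₁).
Bare: R = 1/(2πr₁h) = 1.025 m·K/W; Q = 22.9/1.025 = 22.3 W/m.
Coated: R = R_cond + R_conv = 0.9168 m·K/W; Q = 22.9/0.9168 = 25.0 W/m.

increases: 22.3 → 25.0 W/m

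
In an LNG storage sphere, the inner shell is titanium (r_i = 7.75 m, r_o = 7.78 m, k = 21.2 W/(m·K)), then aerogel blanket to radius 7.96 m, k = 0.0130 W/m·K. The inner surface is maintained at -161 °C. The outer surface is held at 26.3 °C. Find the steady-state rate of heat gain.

Resistance network (inner→outer):
  R_titanium = (1/7.75 − 1/7.78)/(4πk) = 4.976×10^-4/(4π·21.2) = 1.868×10^-6 K/W
  R_aerogel blanket = (1/7.78 − 1/7.96)/(4πk) = 0.002907/(4π·0.0130) = 0.01779 K/W
ΣR = 1.868×10^-6 + 0.01779 = 0.01779 K/W
Q = ΔT/ΣR = (-161 °C − 26.3 °C)/0.01779 = -10500 W
(Negative Q ⇒ heat flows inward; heat gain = 10500 W.)

Q = 10500 W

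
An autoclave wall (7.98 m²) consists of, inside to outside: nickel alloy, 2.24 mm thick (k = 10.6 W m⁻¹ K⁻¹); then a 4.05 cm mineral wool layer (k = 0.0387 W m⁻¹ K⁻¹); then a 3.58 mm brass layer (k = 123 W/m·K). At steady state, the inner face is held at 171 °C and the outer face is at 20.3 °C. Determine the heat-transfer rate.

Q = 1150 W

Series thermal resistances, inner to outer:
  R_nickel alloy = L/(kA) = 0.00224/(10.6·7.98) = 2.648×10^-5 K/W
  R_mineral wool = L/(kA) = 0.0405/(0.0387·7.98) = 0.1311 K/W
  R_brass = L/(kA) = 0.00358/(123·7.98) = 3.647×10^-6 K/W
ΣR = 2.648×10^-5 + 0.1311 + 3.647×10^-6 = 0.1311 K/W
Q = ΔT/ΣR = (171 °C − 20.3 °C)/0.1311 = 1150 W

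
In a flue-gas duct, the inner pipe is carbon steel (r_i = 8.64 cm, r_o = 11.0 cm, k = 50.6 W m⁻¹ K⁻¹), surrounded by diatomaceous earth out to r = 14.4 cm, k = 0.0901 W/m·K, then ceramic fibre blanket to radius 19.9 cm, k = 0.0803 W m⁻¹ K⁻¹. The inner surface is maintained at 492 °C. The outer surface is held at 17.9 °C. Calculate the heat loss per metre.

Treat each layer as a resistance in series:
  R'_carbon steel = ln(0.110/0.0864)/(2πk) = 0.2415/(2π·50.6) = 7.596×10^-4 m·K/W
  R'_diatomaceous earth = ln(0.144/0.110)/(2πk) = 0.2693/(2π·0.0901) = 0.4758 m·K/W
  R'_ceramic fibre blanket = ln(0.199/0.144)/(2πk) = 0.3235/(2π·0.0803) = 0.6412 m·K/W
ΣR = 7.596×10^-4 + 0.4758 + 0.6412 = 1.118 m·K/W
Q' = ΔT/ΣR = (492 °C − 17.9 °C)/1.118 = 424 W/m

Q' = 424 W/m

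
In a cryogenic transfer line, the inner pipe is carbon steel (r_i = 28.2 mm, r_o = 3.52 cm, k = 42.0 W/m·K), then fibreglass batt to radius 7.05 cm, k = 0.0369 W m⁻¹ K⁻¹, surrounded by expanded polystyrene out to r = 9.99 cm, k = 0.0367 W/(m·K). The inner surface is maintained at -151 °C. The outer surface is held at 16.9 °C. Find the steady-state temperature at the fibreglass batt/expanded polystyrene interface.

Series thermal resistances, inner to outer:
  R'_carbon steel = ln(0.0352/0.0282)/(2πk) = 0.2217/(2π·42.0) = 8.402×10^-4 m·K/W
  R'_fibreglass batt = ln(0.0705/0.0352)/(2πk) = 0.6946/(2π·0.0369) = 2.996 m·K/W
  R'_expanded polystyrene = ln(0.0999/0.0705)/(2πk) = 0.3486/(2π·0.0367) = 1.512 m·K/W
ΣR = 8.402×10^-4 + 2.996 + 1.512 = 4.509 m·K/W
Q' = ΔT/ΣR = (-151 °C − 16.9 °C)/4.509 = -37.24 W/m
From the inner boundary to the fibreglass batt/expanded polystyrene interface, ΣR_partial = 2.997 m·K/W.
T_interface = T_in − Q'·ΣR_partial = -151 °C − (-37.24)(2.997) = -39.4 °C

T = -39.4 °C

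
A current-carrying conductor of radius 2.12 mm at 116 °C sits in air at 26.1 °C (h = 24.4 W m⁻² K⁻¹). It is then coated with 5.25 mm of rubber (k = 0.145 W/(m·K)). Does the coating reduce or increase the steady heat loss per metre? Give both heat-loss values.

increases: 29.2 → 39.9 W/m

Critical radius for a cylinder: r_cr = k/h = 0.00594 m = 0.594 cm.
Outer radius after coating: r₂ = 0.00212 + 0.00525 = 0.00737 m.
r₁ < r_cr < r₂: heat loss rises to a maximum at r_cr then falls. Whether the coating helps depends on whether Q(r₂) has dropped back below Q(r₁).
Bare: R = 1/(2πr₁h) = 3.077 m·K/W; Q = 89.9/3.077 = 29.2 W/m.
Coated: R = R_cond + R_conv = 2.253 m·K/W; Q = 89.9/2.253 = 39.9 W/m.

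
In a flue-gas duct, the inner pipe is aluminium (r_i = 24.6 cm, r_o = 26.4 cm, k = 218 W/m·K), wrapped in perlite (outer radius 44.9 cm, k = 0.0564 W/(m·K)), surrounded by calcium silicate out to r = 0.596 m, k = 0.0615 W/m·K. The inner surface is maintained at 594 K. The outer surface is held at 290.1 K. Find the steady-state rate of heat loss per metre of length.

Q' = 136 W/m

Series thermal resistances, inner to outer:
  R'_aluminium = ln(0.264/0.246)/(2πk) = 0.07062/(2π·218) = 5.156×10^-5 m·K/W
  R'_perlite = ln(0.449/0.264)/(2πk) = 0.5311/(2π·0.0564) = 1.499 m·K/W
  R'_calcium silicate = ln(0.596/0.449)/(2πk) = 0.2832/(2π·0.0615) = 0.7329 m·K/W
ΣR = 5.156×10^-5 + 1.499 + 0.7329 = 2.232 m·K/W
Q' = ΔT/ΣR = (594 K − 290.1 K)/2.232 = 136 W/m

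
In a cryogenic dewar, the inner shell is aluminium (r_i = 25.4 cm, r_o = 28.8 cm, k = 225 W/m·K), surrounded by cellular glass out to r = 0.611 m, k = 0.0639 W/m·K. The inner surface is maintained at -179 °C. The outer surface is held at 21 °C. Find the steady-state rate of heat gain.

Q = 87.5 W

Resistance network (inner→outer):
  R_aluminium = (1/0.254 − 1/0.288)/(4πk) = 0.4648/(4π·225) = 1.644×10^-4 K/W
  R_cellular glass = (1/0.288 − 1/0.611)/(4πk) = 1.836/(4π·0.0639) = 2.286 K/W
ΣR = 1.644×10^-4 + 2.286 = 2.286 K/W
Q = ΔT/ΣR = (-179 °C − 21 °C)/2.286 = -87.5 W
(Negative Q ⇒ heat flows inward; heat gain = 87.5 W.)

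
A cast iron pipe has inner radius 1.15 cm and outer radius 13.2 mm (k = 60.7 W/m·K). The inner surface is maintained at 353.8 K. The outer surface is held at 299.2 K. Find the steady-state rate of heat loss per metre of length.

Q' = 2πk·ΔT/ln(r₂/r₁) = 2π × 60.7 × 54.6 / ln(0.0132/0.0115) = 1.51×10^5 W/m

Q' = 151 kW/m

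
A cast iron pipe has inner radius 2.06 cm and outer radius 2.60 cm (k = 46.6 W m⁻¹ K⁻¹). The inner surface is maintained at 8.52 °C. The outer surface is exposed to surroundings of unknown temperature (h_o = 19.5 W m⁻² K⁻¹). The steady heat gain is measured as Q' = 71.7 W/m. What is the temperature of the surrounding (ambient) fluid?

Sum the resistances:
  R'_cast iron = ln(0.0260/0.0206)/(2πk) = 0.2328/(2π·46.6) = 7.951×10^-4 m·K/W
  R'_conv,out = 1/(2πr h) = 1/(2π·0.0260·19.5) = 0.3139 m·K/W
ΣR = 0.3147 m·K/W
ΔT = Q'·ΣR = 71.7 × 0.3147 = 22.56 K
Heat flows inward, so T_out = T_in + ΔT = 8.52 + 22.56 = 31.1 °C

T_out = 31.1 °C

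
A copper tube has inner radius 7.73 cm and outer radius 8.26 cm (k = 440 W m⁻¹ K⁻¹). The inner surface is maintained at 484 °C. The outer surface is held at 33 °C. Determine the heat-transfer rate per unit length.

Q' = 2πk·ΔT/ln(r₂/r₁) = 2π × 440 × 451 / ln(0.0826/0.0773) = 1.88×10^7 W/m

Q' = 1.88×10^7 W/m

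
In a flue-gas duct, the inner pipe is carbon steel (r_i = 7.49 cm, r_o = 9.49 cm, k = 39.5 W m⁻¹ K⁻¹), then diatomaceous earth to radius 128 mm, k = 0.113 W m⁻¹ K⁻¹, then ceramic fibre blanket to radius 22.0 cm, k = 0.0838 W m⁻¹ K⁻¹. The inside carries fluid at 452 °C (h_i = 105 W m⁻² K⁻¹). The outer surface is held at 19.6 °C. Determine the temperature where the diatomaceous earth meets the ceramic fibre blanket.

T = 322 °C

Treat each layer as a resistance in series:
  R'_conv,in = 1/(2πr h) = 1/(2π·0.0749·105) = 0.02024 m·K/W
  R'_carbon steel = ln(0.0949/0.0749)/(2πk) = 0.2367/(2π·39.5) = 9.536×10^-4 m·K/W
  R'_diatomaceous earth = ln(0.128/0.0949)/(2πk) = 0.2992/(2π·0.113) = 0.4214 m·K/W
  R'_ceramic fibre blanket = ln(0.220/0.128)/(2πk) = 0.5416/(2π·0.0838) = 1.029 m·K/W
ΣR = 0.02024 + 9.536×10^-4 + 0.4214 + 1.029 = 1.472 m·K/W
Q' = ΔT/ΣR = (452 °C − 19.6 °C)/1.472 = 293.8 W/m
From the inner boundary to the diatomaceous earth/ceramic fibre blanket interface, ΣR_partial = 0.4426 m·K/W.
T_interface = T_in − Q'·ΣR_partial = 452 °C − (293.8)(0.4426) = 322 °C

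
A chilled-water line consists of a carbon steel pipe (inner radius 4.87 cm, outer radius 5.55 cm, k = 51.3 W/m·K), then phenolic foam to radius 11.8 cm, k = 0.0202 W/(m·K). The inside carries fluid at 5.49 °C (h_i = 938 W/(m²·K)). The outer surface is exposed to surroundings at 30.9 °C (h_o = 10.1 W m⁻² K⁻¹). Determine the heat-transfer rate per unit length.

Series thermal resistances, inner to outer:
  R'_conv,in = 1/(2πr h) = 1/(2π·0.0487·938) = 0.003484 m·K/W
  R'_carbon steel = ln(0.0555/0.0487)/(2πk) = 0.1307/(2π·51.3) = 4.055×10^-4 m·K/W
  R'_phenolic foam = ln(0.118/0.0555)/(2πk) = 0.7543/(2π·0.0202) = 5.943 m·K/W
  R'_conv,out = 1/(2πr h) = 1/(2π·0.118·10.1) = 0.1335 m·K/W
ΣR = 0.003484 + 4.055×10^-4 + 5.943 + 0.1335 = 6.080 m·K/W
Q' = ΔT/ΣR = (5.49 °C − 30.9 °C)/6.080 = -4.18 W/m
(Negative Q' ⇒ heat flows inward; heat gain = 4.18 W/m.)

Q' = 4.18 W/m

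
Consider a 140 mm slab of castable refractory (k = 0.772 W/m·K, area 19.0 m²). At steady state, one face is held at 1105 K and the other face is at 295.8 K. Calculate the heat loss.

Q = kA·ΔT/L = 0.772 × 19.0 × |1105 K − 295.8 K| / 0.140 = 84800 W

Q = 84.8 kW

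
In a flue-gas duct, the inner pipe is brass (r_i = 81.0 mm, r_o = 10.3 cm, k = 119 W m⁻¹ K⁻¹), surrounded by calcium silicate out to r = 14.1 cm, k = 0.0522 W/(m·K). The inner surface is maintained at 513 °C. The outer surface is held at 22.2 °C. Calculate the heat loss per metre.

Q' = 512 W/m

Treat each layer as a resistance in series:
  R'_brass = ln(0.103/0.0810)/(2πk) = 0.2403/(2π·119) = 3.214×10^-4 m·K/W
  R'_calcium silicate = ln(0.141/0.103)/(2πk) = 0.3140/(2π·0.0522) = 0.9575 m·K/W
ΣR = 3.214×10^-4 + 0.9575 = 0.9578 m·K/W
Q' = ΔT/ΣR = (513 °C − 22.2 °C)/0.9578 = 512 W/m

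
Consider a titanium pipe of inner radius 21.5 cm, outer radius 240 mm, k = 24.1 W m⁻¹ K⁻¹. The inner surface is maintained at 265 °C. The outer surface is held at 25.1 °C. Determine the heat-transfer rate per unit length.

Q' = 2πk·ΔT/ln(r₂/r₁) = 2π × 24.1 × 239.9 / ln(0.240/0.215) = 3.30×10^5 W/m

Q' = 330 kW/m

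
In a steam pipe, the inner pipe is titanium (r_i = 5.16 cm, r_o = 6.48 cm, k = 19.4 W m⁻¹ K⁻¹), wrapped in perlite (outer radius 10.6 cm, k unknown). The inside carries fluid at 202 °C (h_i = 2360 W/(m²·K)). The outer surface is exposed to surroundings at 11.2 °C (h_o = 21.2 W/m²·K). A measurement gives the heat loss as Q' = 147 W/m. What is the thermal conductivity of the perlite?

k = 0.0640 W/m·K

ΣR = ΔT/Q' = |202 − 11.2|/147 = 1.298 m·K/W
Known resistances:
  R'_conv,in = 1/(2πr h) = 1/(2π·0.0516·2360) = 0.001307 m·K/W
  R'_titanium = ln(0.0648/0.0516)/(2πk) = 0.2278/(2π·19.4) = 0.001869 m·K/W
  R'_conv,out = 1/(2πr h) = 1/(2π·0.106·21.2) = 0.07082 m·K/W
R_perlite = ΣR − ΣR_known = 1.298 − 0.07400 = 1.224 m·K/W
ln(r₂/r₁)/(2πk) = 1.224 ⇒ k = 0.4921/(2π·1.224) = 0.0640 W/m·K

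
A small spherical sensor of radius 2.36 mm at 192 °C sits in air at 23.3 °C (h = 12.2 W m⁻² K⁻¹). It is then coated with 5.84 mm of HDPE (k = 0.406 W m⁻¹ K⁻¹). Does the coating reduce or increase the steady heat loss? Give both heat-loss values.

increases: 0.144 → 1.08 W

Critical radius for a sphere: r_cr = 2k/h = 0.0666 m = 6.66 cm.
Outer radius after coating: r₂ = 0.00236 + 0.00584 = 0.00820 m.
Since r₁ < r_cr and r₂ ≤ r_cr, the coating moves toward the maximum at r_cr — heat loss rises.
Bare: R = 1/(4πr₁²h) = 1171 K/W; Q = 168.7/1171 = 0.144 W.
Coated: R = R_cond + R_conv = 156.2 K/W; Q = 168.7/156.2 = 1.08 W.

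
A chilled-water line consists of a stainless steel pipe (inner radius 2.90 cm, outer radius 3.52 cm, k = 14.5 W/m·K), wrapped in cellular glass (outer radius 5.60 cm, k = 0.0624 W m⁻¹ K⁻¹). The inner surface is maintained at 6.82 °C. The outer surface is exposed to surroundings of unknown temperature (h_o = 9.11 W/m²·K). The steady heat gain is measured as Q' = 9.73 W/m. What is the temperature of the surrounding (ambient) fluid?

T_out = 21.4 °C

Sum the resistances:
  R'_stainless steel = ln(0.0352/0.0290)/(2πk) = 0.1938/(2π·14.5) = 0.002127 m·K/W
  R'_cellular glass = ln(0.0560/0.0352)/(2πk) = 0.4643/(2π·0.0624) = 1.184 m·K/W
  R'_conv,out = 1/(2πr h) = 1/(2π·0.0560·9.11) = 0.3120 m·K/W
ΣR = 1.498 m·K/W
ΔT = Q'·ΣR = 9.73 × 1.498 = 14.58 K
Heat flows inward, so T_out = T_in + ΔT = 6.82 + 14.58 = 21.4 °C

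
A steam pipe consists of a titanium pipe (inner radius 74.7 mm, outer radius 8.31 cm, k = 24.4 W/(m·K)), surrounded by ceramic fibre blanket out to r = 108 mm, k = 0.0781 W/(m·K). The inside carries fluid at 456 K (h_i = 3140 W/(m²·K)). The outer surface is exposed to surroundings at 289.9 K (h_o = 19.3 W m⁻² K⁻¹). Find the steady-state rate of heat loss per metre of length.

Resistance network (inner→outer):
  R'_conv,in = 1/(2πr h) = 1/(2π·0.0747·3140) = 6.785×10^-4 m·K/W
  R'_titanium = ln(0.0831/0.0747)/(2πk) = 0.1066/(2π·24.4) = 6.951×10^-4 m·K/W
  R'_ceramic fibre blanket = ln(0.108/0.0831)/(2πk) = 0.2621/(2π·0.0781) = 0.5341 m·K/W
  R'_conv,out = 1/(2πr h) = 1/(2π·0.108·19.3) = 0.07636 m·K/W
ΣR = 6.785×10^-4 + 6.951×10^-4 + 0.5341 + 0.07636 = 0.6118 m·K/W
Q' = ΔT/ΣR = (456 K − 289.9 K)/0.6118 = 271 W/m

Q' = 271 W/m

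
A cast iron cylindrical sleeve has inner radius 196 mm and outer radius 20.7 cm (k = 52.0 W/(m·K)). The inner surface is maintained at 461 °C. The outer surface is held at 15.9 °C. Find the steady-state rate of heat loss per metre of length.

Q' = 2660 kW/m

Q' = 2πk·ΔT/ln(r₂/r₁) = 2π × 52.0 × 445.1 / ln(0.207/0.196) = 2.66×10^6 W/m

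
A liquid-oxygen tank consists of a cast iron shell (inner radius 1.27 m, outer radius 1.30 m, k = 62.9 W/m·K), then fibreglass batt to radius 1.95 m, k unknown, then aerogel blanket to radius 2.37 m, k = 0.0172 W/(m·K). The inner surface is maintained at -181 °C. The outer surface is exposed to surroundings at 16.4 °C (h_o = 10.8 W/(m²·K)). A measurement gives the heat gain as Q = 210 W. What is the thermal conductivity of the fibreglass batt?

k = 0.0394 W/m·K

ΣR = ΔT/Q = |-181 − 16.4|/210 = 0.9400 K/W
Known resistances:
  R_cast iron = (1/1.27 − 1/1.30)/(4πk) = 0.01817/(4π·62.9) = 2.299×10^-5 K/W
  R_aerogel blanket = (1/1.95 − 1/2.37)/(4πk) = 0.09088/(4π·0.0172) = 0.4205 K/W
  R_conv,out = 1/(4πr²h) = 1/(4π·2.37²·10.8) = 0.001312 K/W
R_fibreglass batt = ΣR − ΣR_known = 0.9400 − 0.4218 = 0.5182 K/W
(1/r₁−1/r₂)/(4πk) = 0.5182 ⇒ k = 0.2564/(4π·0.5182) = 0.0394 W/m·K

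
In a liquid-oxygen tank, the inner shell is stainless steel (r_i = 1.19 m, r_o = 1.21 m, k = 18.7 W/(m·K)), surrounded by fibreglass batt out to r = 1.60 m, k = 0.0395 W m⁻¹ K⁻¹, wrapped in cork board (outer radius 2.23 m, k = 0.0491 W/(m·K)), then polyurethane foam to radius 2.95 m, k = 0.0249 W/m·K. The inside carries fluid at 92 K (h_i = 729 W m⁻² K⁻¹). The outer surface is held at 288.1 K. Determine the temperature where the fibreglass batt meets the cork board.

Resistance network (inner→outer):
  R_conv,in = 1/(4πr²h) = 1/(4π·1.19²·729) = 7.708×10^-5 K/W
  R_stainless steel = (1/1.19 − 1/1.21)/(4πk) = 0.01389/(4π·18.7) = 5.911×10^-5 K/W
  R_fibreglass batt = (1/1.21 − 1/1.60)/(4πk) = 0.2014/(4π·0.0395) = 0.4058 K/W
  R_cork board = (1/1.60 − 1/2.23)/(4πk) = 0.1766/(4π·0.0491) = 0.2862 K/W
  R_polyurethane foam = (1/2.23 − 1/2.95)/(4πk) = 0.1094/(4π·0.0249) = 0.3498 K/W
ΣR = 7.708×10^-5 + 5.911×10^-5 + 0.4058 + 0.2862 + 0.3498 = 1.042 K/W
Q = ΔT/ΣR = (92 K − 288.1 K)/1.042 = -188.2 W
From the inner boundary to the fibreglass batt/cork board interface, ΣR_partial = 0.4059 K/W.
T_interface = T_in − Q·ΣR_partial = 92 K − (-188.2)(0.4059) = 168 K

T = 168 K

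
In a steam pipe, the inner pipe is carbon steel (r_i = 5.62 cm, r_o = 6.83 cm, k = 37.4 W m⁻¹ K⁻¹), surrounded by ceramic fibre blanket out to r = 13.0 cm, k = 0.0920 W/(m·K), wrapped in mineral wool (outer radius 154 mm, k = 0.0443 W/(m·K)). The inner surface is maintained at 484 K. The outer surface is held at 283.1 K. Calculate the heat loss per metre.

Q' = 117 W/m

Treat each layer as a resistance in series:
  R'_carbon steel = ln(0.0683/0.0562)/(2πk) = 0.1950/(2π·37.4) = 8.298×10^-4 m·K/W
  R'_ceramic fibre blanket = ln(0.130/0.0683)/(2πk) = 0.6436/(2π·0.0920) = 1.113 m·K/W
  R'_mineral wool = ln(0.154/0.130)/(2πk) = 0.1694/(2π·0.0443) = 0.6087 m·K/W
ΣR = 8.298×10^-4 + 1.113 + 0.6087 = 1.723 m·K/W
Q' = ΔT/ΣR = (484 K − 283.1 K)/1.723 = 117 W/m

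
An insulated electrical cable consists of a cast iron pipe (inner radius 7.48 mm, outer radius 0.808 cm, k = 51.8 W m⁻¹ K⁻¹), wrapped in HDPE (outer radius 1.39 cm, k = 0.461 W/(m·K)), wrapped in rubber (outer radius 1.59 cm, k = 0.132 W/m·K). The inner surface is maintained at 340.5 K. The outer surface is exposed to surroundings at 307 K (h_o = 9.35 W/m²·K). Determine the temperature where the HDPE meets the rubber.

T = 336.1 K

Series thermal resistances, inner to outer:
  R'_cast iron = ln(0.00808/0.00748)/(2πk) = 0.07716/(2π·51.8) = 2.371×10^-4 m·K/W
  R'_HDPE = ln(0.0139/0.00808)/(2πk) = 0.5425/(2π·0.461) = 0.1873 m·K/W
  R'_rubber = ln(0.0159/0.0139)/(2πk) = 0.1344/(2π·0.132) = 0.1621 m·K/W
  R'_conv,out = 1/(2πr h) = 1/(2π·0.0159·9.35) = 1.071 m·K/W
ΣR = 2.371×10^-4 + 0.1873 + 0.1621 + 1.071 = 1.421 m·K/W
Q' = ΔT/ΣR = (340.5 K − 307 K)/1.421 = 23.57 W/m
From the inner boundary to the HDPE/rubber interface, ΣR_partial = 0.1875 m·K/W.
T_interface = T_in − Q'·ΣR_partial = 340.5 K − (23.57)(0.1875) = 336.1 K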